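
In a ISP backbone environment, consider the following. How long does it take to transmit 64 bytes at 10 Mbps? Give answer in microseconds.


Given: packet = 64 bytes, bandwidth = 10 Mbps
Packet in bits = 64 * 8 = 512 bits
Bandwidth = 10 * 10^6 = 10000000 bps
Time = 512 / 10000000 seconds
Time in us = 512 * 10^6 / 10000000 = 51.2

51.2


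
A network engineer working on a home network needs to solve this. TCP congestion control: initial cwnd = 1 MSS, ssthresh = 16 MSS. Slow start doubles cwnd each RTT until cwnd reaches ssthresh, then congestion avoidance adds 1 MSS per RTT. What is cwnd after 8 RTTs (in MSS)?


RTT 0: cwnd = 1 MSS (initial)
RTT 1: cwnd = 2 MSS (slow start, doubled)
RTT 2: cwnd = 4 MSS (slow start, doubled)
RTT 3: cwnd = 8 MSS (slow start, doubled)
RTT 4: cwnd = 16 MSS (slow start, doubled)
RTT 5: cwnd = 17 MSS (congestion avoidance, +1)
RTT 6: cwnd = 18 MSS (congestion avoidance, +1)
RTT 7: cwnd = 19 MSS (congestion avoidance, +1)
RTT 8: cwnd = 20 MSS (congestion avoidance, +1)

20


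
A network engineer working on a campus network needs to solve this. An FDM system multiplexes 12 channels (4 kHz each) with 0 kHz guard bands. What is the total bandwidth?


Given: 12 channels, 4 kHz each, guard = 0 kHz
Channel bandwidth = 12 * 4 = 48 kHz
Guard bands = 11 gaps * 0 kHz = 0 kHz
Total = 48 + 0 = 48 kHz

48


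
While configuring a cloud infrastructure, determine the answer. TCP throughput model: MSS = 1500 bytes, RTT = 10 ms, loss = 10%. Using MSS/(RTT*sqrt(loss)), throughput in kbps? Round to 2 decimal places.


Given: MSS = 1500 bytes, RTT = 10 ms, loss = 10%
RTT in seconds = 10 / 1000 = 0.01
Loss rate = 10% = 0.1
sqrt(loss) = sqrt(0.1) = 0.316227766017
Throughput (bytes/s) = 1500 / (0.01 * 0.316227766017) = 474341.6490
Throughput (kbps) = 474341.6490 * 8 / 1000 = 3794.733192 -> 3794.73 kbps (2 dp)

3794.73


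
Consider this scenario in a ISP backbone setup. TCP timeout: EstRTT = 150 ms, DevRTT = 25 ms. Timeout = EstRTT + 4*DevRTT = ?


Given: EstRTT = 150 ms, DevRTT = 25 ms
Timeout = EstRTT + 4 * DevRTT
4 * DevRTT = 4 * 25 = 100
Timeout = 150 + 100 = 250 ms

250


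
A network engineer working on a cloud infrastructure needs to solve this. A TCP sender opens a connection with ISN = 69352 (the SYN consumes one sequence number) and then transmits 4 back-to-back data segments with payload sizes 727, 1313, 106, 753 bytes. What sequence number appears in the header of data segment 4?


The SYN occupies sequence number ISN = 69352, so the first data byte is ISN + 1 = 69353.
SEQ of data segment i = (ISN + 1) + sum of payload sizes of segments 1..i-1.
Segment 1: SEQ = 69353, payload = 727 bytes
Segment 2: SEQ = 70080, payload = 1313 bytes
Segment 3: SEQ = 71393, payload = 106 bytes
Segment 4: SEQ = 71499, payload = 753 bytes
SEQ of segment 4 = 69353 + 727 + 1313 + 106 = 71499

71499


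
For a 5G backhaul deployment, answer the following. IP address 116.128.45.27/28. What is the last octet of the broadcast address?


Given: IP = 116.128.45.27, prefix = /28
Host bits = 32 - 28 = 4
Network last octet = 27 AND mask = 16
Host part size = 2^4 - 1 = 15
Broadcast last octet = 16 OR 15 = 31

31


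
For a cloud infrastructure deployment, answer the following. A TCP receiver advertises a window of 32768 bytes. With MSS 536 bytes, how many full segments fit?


Given: RWND = 32768 bytes, MSS = 536 bytes
Full segments = floor(RWND / MSS)
Full segments = floor(32768 / 536)
Full segments = floor(61.1343) = 61

61


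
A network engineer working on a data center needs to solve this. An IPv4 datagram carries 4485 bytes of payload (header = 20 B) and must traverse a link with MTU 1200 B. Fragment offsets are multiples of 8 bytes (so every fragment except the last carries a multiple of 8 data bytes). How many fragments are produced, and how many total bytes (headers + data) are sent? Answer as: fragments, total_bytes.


Max data per non-final fragment = floor((MTU - header)/8)*8 = floor((1200 - 20)/8)*8 = floor(1180/8)*8 = 1176 B
Final fragment needs no 8-byte alignment: it can carry up to MTU - header = 1180 B
Non-final fragments needed = ceil((payload - 1180) / 1176) = ceil(3305/1176) = ceil(2.8104) = 3
Number of fragments = 3 + 1 = 4
Fragment sizes (data): 3 * 1176 B + 957 B (last, 957 <= 1180 OK)
Total bytes sent = payload + n_frags * header = 4485 + 4*20 = 4485 + 80 = 4565 B

4, 4565


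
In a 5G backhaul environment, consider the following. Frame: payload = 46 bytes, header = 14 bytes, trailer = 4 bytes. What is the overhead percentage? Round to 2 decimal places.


Given: payload = 46 B, header = 14 B, trailer = 4 B
Overhead bytes = header + trailer = 14 + 4 = 18
Total frame = payload + overhead = 46 + 18 = 64
Overhead % = 18 / 64 * 100 = 28.1250% -> 28.13% (2 dp)

28.13


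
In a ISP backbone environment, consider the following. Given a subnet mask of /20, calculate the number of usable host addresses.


Given: subnet mask /20
Host bits = 32 - 20 = 12
Total addresses = 2^12 = 4096
Usable hosts = 4096 - 2 (network + broadcast) = 4094

4094


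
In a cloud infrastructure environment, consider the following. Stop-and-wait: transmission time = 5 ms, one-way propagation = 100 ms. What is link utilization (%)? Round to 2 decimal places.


Given: Ttrans = 5 ms, Tprop = 100 ms
RTT = 2 * Tprop = 2 * 100 = 200 ms
U = Ttrans / (Ttrans + RTT)
U = 5 / (5 + 200)
U = 5 / 205 = 0.02439
U% = 2.44%

2.44


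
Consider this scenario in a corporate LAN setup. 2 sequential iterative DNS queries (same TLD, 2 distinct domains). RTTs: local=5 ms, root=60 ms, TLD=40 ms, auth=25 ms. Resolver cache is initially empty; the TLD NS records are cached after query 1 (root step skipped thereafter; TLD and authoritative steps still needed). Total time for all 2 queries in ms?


Lookup 1 (cold cache): local + root + TLD + auth = 5 + 60 + 40 + 25 = 130 ms
Lookups 2..2 (TLD NS cached -> skip root; new domain -> still ask TLD and auth): local + TLD + auth = 5 + 40 + 25 = 70 ms each
Remaining 1 lookups: 1 * 70 = 70 ms
Total = 130 + 70 = 200 ms

200


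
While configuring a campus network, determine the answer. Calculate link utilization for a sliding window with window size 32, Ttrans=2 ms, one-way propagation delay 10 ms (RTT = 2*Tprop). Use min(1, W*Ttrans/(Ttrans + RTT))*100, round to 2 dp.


Given: W = 32, Ttrans = 2 ms, RTT = 20 ms (= 2 * Tprop, Tprop = 10 ms)
Cycle time = Ttrans + RTT = 2 + 20 = 22 ms (first packet sent until its ACK returns)
W * Ttrans = 32 * 2 = 64 ms of sending per cycle
W * Ttrans / (Ttrans + RTT) = 64 / 22 = 2.909091
U = min(1, 2.909091) = 1.000000
U% = 100.00%

100.00


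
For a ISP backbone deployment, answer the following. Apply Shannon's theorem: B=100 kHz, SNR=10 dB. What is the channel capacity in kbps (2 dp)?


Given: B = 100 kHz, SNR = 10 dB
SNR linear = 10^(10/10) = 10
1 + SNR = 11
log2(11) = 3.4594316186
C = 100 * 1000 * 3.4594316186 = 345943.1619 bps
C = 345.943162 kbps -> 345.94 kbps (2 dp)

345.94


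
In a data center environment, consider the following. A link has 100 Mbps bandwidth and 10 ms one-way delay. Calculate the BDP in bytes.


Given: bandwidth = 100 Mbps, delay = 10 ms
BDP in bits = 100 * 10^6 * 10 / 1000
BDP in bits = 1000000
BDP in bytes = 1000000 / 8 = 125000

125000


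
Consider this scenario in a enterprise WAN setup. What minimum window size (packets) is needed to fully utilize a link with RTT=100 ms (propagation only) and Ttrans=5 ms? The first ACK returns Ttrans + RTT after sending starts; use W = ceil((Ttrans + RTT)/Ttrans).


Given: Ttrans = 5 ms, RTT = 100 ms (= 2 * Tprop, Tprop = 50 ms)
Time until first ACK returns = Ttrans + RTT = 5 + 100 = 105 ms
Need W * Ttrans >= Ttrans + RTT  ->  W >= (Ttrans + RTT) / Ttrans
(Ttrans + RTT) / Ttrans = 105 / 5 = 21
W_min = ceil(21) = 21

21


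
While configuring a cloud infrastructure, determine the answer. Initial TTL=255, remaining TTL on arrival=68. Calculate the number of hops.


Given: initial TTL = 255, received TTL = 68
Hops = initial TTL - received TTL
Hops = 255 - 68 = 187

187


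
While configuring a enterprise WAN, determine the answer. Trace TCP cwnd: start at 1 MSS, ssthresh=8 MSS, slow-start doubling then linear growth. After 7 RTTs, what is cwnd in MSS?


RTT 0: cwnd = 1 MSS (initial)
RTT 1: cwnd = 2 MSS (slow start, doubled)
RTT 2: cwnd = 4 MSS (slow start, doubled)
RTT 3: cwnd = 8 MSS (slow start, doubled)
RTT 4: cwnd = 9 MSS (congestion avoidance, +1)
RTT 5: cwnd = 10 MSS (congestion avoidance, +1)
RTT 6: cwnd = 11 MSS (congestion avoidance, +1)
RTT 7: cwnd = 12 MSS (congestion avoidance, +1)

12


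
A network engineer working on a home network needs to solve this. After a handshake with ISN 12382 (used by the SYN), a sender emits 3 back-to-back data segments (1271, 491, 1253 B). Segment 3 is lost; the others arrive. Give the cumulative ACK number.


SYN uses sequence number 12382; first data byte = ISN + 1 = 12383.
Segment 1: SEQ = 12383, len = 1271 B, covers [12383, 13653]
Segment 2: SEQ = 13654, len = 491 B, covers [13654, 14144]
Segment 3: SEQ = 14145, len = 1253 B, covers [14145, 15397] [LOST]
In-order data received: bytes [12383, 14144] (segments 1..2).
Segment 3 missing -> gap begins at byte 14145.
Cumulative ACK = next expected in-order byte = 12383 + 1271 + 491 = 14145

14145


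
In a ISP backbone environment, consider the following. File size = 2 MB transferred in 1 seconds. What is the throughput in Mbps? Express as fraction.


Given: file = 2 MB, time = 1 s
File in Mb = 2 * 8 = 16 Mb
Throughput = 16 / 1 Mbps
Throughput = 16 Mbps

16


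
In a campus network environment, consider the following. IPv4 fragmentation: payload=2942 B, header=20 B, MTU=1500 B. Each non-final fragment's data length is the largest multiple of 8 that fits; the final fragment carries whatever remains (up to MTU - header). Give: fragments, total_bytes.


Max data per non-final fragment = floor((MTU - header)/8)*8 = floor((1500 - 20)/8)*8 = floor(1480/8)*8 = 1480 B
Final fragment needs no 8-byte alignment: it can carry up to MTU - header = 1480 B
Non-final fragments needed = ceil((payload - 1480) / 1480) = ceil(1462/1480) = ceil(0.9878) = 1
Number of fragments = 1 + 1 = 2
Fragment sizes (data): 1 * 1480 B + 1462 B (last, 1462 <= 1480 OK)
Total bytes sent = payload + n_frags * header = 2942 + 2*20 = 2942 + 40 = 2982 B

2, 2982


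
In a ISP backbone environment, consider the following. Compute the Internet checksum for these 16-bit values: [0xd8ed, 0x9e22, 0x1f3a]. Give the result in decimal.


Given words: [0xd8ed, 0x9e22, 0x1f3a]
Step 1: Sum all words
Raw sum = 55533 + 40482 + 7994 = 104009
Step 2: Fold carry: (38473 + 1) = 38474
One's complement = ~38474 & 0xFFFF = 27061

27061


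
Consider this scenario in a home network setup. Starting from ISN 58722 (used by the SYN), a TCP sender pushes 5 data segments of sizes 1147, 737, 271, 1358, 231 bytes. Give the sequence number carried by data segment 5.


The SYN occupies sequence number ISN = 58722, so the first data byte is ISN + 1 = 58723.
SEQ of data segment i = (ISN + 1) + sum of payload sizes of segments 1..i-1.
Segment 1: SEQ = 58723, payload = 1147 bytes
Segment 2: SEQ = 59870, payload = 737 bytes
Segment 3: SEQ = 60607, payload = 271 bytes
Segment 4: SEQ = 60878, payload = 1358 bytes
Segment 5: SEQ = 62236, payload = 231 bytes
SEQ of segment 5 = 58723 + 1147 + 737 + 271 + 1358 = 62236

62236


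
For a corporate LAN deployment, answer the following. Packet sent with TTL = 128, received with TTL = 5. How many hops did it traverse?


Given: initial TTL = 128, received TTL = 5
Hops = initial TTL - received TTL
Hops = 128 - 5 = 123

123


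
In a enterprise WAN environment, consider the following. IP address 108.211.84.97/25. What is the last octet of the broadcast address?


Given: IP = 108.211.84.97, prefix = /25
Host bits = 32 - 25 = 7
Network last octet = 97 AND mask = 0
Host part size = 2^7 - 1 = 127
Broadcast last octet = 0 OR 127 = 127

127


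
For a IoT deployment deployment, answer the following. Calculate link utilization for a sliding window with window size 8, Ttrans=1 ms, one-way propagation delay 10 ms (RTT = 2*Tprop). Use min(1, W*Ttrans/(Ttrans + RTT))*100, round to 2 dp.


Given: W = 8, Ttrans = 1 ms, RTT = 20 ms (= 2 * Tprop, Tprop = 10 ms)
Cycle time = Ttrans + RTT = 1 + 20 = 21 ms (first packet sent until its ACK returns)
W * Ttrans = 8 * 1 = 8 ms of sending per cycle
W * Ttrans / (Ttrans + RTT) = 8 / 21 = 0.380952
U = min(1, 0.380952) = 0.380952
U% = 38.10%

38.10


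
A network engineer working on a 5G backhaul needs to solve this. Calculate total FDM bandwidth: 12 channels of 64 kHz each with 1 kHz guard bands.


Given: 12 channels, 64 kHz each, guard = 1 kHz
Channel bandwidth = 12 * 64 = 768 kHz
Guard bands = 11 gaps * 1 kHz = 11 kHz
Total = 768 + 11 = 779 kHz

779


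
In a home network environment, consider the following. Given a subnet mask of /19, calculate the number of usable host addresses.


Given: subnet mask /19
Host bits = 32 - 19 = 13
Total addresses = 2^13 = 8192
Usable hosts = 8192 - 2 (network + broadcast) = 8190

8190


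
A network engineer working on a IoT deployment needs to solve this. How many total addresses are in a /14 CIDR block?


Given: CIDR prefix /14
Host bits = 32 - 14 = 18
Total addresses = 2^18 = 262144

262144


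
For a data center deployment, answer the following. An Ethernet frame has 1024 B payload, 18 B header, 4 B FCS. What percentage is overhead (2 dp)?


Given: payload = 1024 B, header = 18 B, trailer = 4 B
Overhead bytes = header + trailer = 18 + 4 = 22
Total frame = payload + overhead = 1024 + 22 = 1046
Overhead % = 22 / 1046 * 100 = 2.1033% -> 2.10% (2 dp)

2.10


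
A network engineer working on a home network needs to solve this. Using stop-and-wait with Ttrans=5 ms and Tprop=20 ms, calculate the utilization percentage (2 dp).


Given: Ttrans = 5 ms, Tprop = 20 ms
RTT = 2 * Tprop = 2 * 20 = 40 ms
U = Ttrans / (Ttrans + RTT)
U = 5 / (5 + 40)
U = 5 / 45 = 0.111111
U% = 11.11%

11.11


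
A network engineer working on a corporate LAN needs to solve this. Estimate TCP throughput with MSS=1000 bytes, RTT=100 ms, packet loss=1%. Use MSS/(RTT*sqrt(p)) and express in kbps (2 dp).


Given: MSS = 1000 bytes, RTT = 100 ms, loss = 1%
RTT in seconds = 100 / 1000 = 0.1
Loss rate = 1% = 0.01
sqrt(loss) = sqrt(0.01) = 0.1
Throughput (bytes/s) = 1000 / (0.1 * 0.1) = 100000.0000
Throughput (kbps) = 100000.0000 * 8 / 1000 = 800.000000 -> 800.00 kbps (2 dp)

800.00


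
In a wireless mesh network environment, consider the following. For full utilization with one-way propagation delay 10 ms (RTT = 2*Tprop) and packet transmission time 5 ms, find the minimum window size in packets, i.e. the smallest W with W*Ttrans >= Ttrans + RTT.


Given: Ttrans = 5 ms, RTT = 20 ms (= 2 * Tprop, Tprop = 10 ms)
Time until first ACK returns = Ttrans + RTT = 5 + 20 = 25 ms
Need W * Ttrans >= Ttrans + RTT  ->  W >= (Ttrans + RTT) / Ttrans
(Ttrans + RTT) / Ttrans = 25 / 5 = 5
W_min = ceil(5) = 5

5


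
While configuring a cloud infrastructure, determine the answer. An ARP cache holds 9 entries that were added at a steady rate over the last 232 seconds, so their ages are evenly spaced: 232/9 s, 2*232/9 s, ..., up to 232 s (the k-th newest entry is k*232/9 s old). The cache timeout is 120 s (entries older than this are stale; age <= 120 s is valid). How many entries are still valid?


Ages are k * 232/9 s for k = 1..9 (spacing = 25.7778 s).
Entry k is valid iff k * 232/9 <= 120 iff k <= 9 * 120 / 232 = 4.6552
n_valid = floor(4.6552) = 4
(n_stale = 9 - 4 = 5)

4


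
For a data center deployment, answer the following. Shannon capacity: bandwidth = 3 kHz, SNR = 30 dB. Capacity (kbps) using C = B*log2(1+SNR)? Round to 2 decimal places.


Given: B = 3 kHz, SNR = 30 dB
SNR linear = 10^(30/10) = 1000
1 + SNR = 1001
log2(1001) = 9.9672262588
C = 3 * 1000 * 9.9672262588 = 29901.6788 bps
C = 29.901679 kbps -> 29.90 kbps (2 dp)

29.90


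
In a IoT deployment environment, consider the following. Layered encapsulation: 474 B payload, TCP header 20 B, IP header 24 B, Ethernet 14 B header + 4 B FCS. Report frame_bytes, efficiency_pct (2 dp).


TCP segment = 474 + 20 = 494 B
IP packet = 494 + 24 = 518 B
Ethernet frame = 518 + 14 + 4 = 536 B
Efficiency = app / frame = 474 / 536 = 0.884328 = 88.4328% -> 88.43% (2 dp)

536, 88.43


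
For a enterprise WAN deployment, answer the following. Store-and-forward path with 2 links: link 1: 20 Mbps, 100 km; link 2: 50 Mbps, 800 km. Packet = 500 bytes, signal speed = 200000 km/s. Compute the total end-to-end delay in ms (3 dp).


Packet = 500 bytes = 4000 bits. Store-and-forward: sum (t_trans + t_prop) per link.
Link 1: t_trans = 4000/(20*10^6) s = 0.2000 ms; t_prop = 100/200000 s = 0.5000 ms; subtotal = 0.7000 ms
Link 2: t_trans = 4000/(50*10^6) s = 0.0800 ms; t_prop = 800/200000 s = 4.0000 ms; subtotal = 4.0800 ms
End-to-end = 0.7000 + 4.0800 = 4.7800 ms -> 4.780 ms (3 dp)

4.780


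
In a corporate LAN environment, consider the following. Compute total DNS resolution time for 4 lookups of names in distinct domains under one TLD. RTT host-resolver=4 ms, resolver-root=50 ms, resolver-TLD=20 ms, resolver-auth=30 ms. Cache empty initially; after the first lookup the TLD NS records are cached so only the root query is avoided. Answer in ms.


Lookup 1 (cold cache): local + root + TLD + auth = 4 + 50 + 20 + 30 = 104 ms
Lookups 2..4 (TLD NS cached -> skip root; new domain -> still ask TLD and auth): local + TLD + auth = 4 + 20 + 30 = 54 ms each
Remaining 3 lookups: 3 * 54 = 162 ms
Total = 104 + 162 = 266 ms

266


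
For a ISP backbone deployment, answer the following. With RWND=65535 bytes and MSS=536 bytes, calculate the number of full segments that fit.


Given: RWND = 65535 bytes, MSS = 536 bytes
Full segments = floor(RWND / MSS)
Full segments = floor(65535 / 536)
Full segments = floor(122.2668) = 122

122


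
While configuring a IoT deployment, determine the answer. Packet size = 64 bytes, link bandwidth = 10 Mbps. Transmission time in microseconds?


Given: packet = 64 bytes, bandwidth = 10 Mbps
Packet in bits = 64 * 8 = 512 bits
Bandwidth = 10 * 10^6 = 10000000 bps
Time = 512 / 10000000 seconds
Time in us = 512 * 10^6 / 10000000 = 51.2

51.2


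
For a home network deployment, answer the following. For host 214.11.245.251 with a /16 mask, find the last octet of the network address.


Given: IP = 214.11.245.251, prefix = /16
Subnet mask = 255.255.0.0
Last octet of IP: 251
Last octet of mask: 0
Network last octet = 251 AND 0 = 0

0


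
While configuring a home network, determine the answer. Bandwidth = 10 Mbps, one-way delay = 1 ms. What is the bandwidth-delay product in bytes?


Given: bandwidth = 10 Mbps, delay = 1 ms
BDP in bits = 10 * 10^6 * 1 / 1000
BDP in bits = 10000
BDP in bytes = 10000 / 8 = 1250

1250


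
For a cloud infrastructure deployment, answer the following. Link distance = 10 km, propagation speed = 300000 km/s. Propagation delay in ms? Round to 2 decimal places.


Given: distance = 10 km, speed = 300000 km/s
Delay = distance / speed = 10 / 300000 seconds
Delay in ms = 10 * 1000 / 300000
Delay = 0.0333 ms
Rounded to 2 dp = 0.03 ms

0.03


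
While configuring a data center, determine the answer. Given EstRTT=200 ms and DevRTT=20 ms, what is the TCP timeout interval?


Given: EstRTT = 200 ms, DevRTT = 20 ms
Timeout = EstRTT + 4 * DevRTT
4 * DevRTT = 4 * 20 = 80
Timeout = 200 + 80 = 280 ms

280


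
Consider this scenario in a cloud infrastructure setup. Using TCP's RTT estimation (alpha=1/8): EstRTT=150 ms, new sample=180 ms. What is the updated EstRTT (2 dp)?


Given: EstRTT = 150 ms, SampleRTT = 180 ms, alpha = 1/8
New EstRTT = (1 - alpha) * EstRTT + alpha * SampleRTT
(7/8) * 150 = 131.25
(1/8) * 180 = 22.5
New EstRTT = 131.25 + 22.5 = 153.75 ms -> 153.75 ms (2 dp)

153.75


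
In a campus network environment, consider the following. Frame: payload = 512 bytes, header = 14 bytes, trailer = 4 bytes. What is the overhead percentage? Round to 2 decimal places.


Given: payload = 512 B, header = 14 B, trailer = 4 B
Overhead bytes = header + trailer = 14 + 4 = 18
Total frame = payload + overhead = 512 + 18 = 530
Overhead % = 18 / 530 * 100 = 3.3962% -> 3.40% (2 dp)

3.40


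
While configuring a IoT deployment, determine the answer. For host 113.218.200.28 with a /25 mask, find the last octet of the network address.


Given: IP = 113.218.200.28, prefix = /25
Subnet mask = 255.255.255.128
Last octet of IP: 28
Last octet of mask: 128
Network last octet = 28 AND 128 = 0

0


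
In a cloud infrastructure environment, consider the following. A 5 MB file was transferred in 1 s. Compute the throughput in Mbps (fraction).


Given: file = 5 MB, time = 1 s
File in Mb = 5 * 8 = 40 Mb
Throughput = 40 / 1 Mbps
Throughput = 40 Mbps

40


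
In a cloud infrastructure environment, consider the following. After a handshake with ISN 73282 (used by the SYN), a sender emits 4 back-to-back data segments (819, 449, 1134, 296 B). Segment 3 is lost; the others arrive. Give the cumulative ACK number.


SYN uses sequence number 73282; first data byte = ISN + 1 = 73283.
Segment 1: SEQ = 73283, len = 819 B, covers [73283, 74101]
Segment 2: SEQ = 74102, len = 449 B, covers [74102, 74550]
Segment 3: SEQ = 74551, len = 1134 B, covers [74551, 75684] [LOST]
Segment 4: SEQ = 75685, len = 296 B, covers [75685, 75980]
In-order data received: bytes [73283, 74550] (segments 1..2).
Segment 3 missing -> gap begins at byte 74551; later segments buffered out of order.
Cumulative ACK = next expected in-order byte = 73283 + 819 + 449 = 74551

74551


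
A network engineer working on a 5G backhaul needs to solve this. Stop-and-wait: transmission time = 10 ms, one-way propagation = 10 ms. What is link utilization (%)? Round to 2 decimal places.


Given: Ttrans = 10 ms, Tprop = 10 ms
RTT = 2 * Tprop = 2 * 10 = 20 ms
U = Ttrans / (Ttrans + RTT)
U = 10 / (10 + 20)
U = 10 / 30 = 0.333333
U% = 33.33%

33.33


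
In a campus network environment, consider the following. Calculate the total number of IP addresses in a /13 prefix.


Given: CIDR prefix /13
Host bits = 32 - 13 = 19
Total addresses = 2^19 = 524288

524288


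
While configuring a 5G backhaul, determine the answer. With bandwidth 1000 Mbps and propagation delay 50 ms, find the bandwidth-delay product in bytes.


Given: bandwidth = 1000 Mbps, delay = 50 ms
BDP in bits = 1000 * 10^6 * 50 / 1000
BDP in bits = 50000000
BDP in bytes = 50000000 / 8 = 6250000

6250000


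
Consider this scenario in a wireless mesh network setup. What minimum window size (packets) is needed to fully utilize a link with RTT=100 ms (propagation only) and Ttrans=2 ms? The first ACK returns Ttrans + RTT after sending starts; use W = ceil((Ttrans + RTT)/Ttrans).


Given: Ttrans = 2 ms, RTT = 100 ms (= 2 * Tprop, Tprop = 50 ms)
Time until first ACK returns = Ttrans + RTT = 2 + 100 = 102 ms
Need W * Ttrans >= Ttrans + RTT  ->  W >= (Ttrans + RTT) / Ttrans
(Ttrans + RTT) / Ttrans = 102 / 2 = 51
W_min = ceil(51) = 51

51


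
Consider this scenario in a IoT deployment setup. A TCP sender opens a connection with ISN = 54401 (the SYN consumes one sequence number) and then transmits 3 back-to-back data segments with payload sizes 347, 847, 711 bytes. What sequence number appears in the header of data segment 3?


The SYN occupies sequence number ISN = 54401, so the first data byte is ISN + 1 = 54402.
SEQ of data segment i = (ISN + 1) + sum of payload sizes of segments 1..i-1.
Segment 1: SEQ = 54402, payload = 347 bytes
Segment 2: SEQ = 54749, payload = 847 bytes
Segment 3: SEQ = 55596, payload = 711 bytes
SEQ of segment 3 = 54402 + 347 + 847 = 55596

55596


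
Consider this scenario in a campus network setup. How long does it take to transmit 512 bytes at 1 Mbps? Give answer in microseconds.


Given: packet = 512 bytes, bandwidth = 1 Mbps
Packet in bits = 512 * 8 = 4096 bits
Bandwidth = 1 * 10^6 = 1000000 bps
Time = 4096 / 1000000 seconds
Time in us = 4096 * 10^6 / 1000000 = 4096

4096


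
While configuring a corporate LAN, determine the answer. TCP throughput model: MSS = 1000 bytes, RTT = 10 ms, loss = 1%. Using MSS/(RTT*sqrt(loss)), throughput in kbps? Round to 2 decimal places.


Given: MSS = 1000 bytes, RTT = 10 ms, loss = 1%
RTT in seconds = 10 / 1000 = 0.01
Loss rate = 1% = 0.01
sqrt(loss) = sqrt(0.01) = 0.1
Throughput (bytes/s) = 1000 / (0.01 * 0.1) = 1000000.0000
Throughput (kbps) = 1000000.0000 * 8 / 1000 = 8000.000000 -> 8000.00 kbps (2 dp)

8000.00


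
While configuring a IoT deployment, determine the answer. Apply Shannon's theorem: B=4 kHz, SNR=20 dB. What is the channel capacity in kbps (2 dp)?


Given: B = 4 kHz, SNR = 20 dB
SNR linear = 10^(20/10) = 100
1 + SNR = 101
log2(101) = 6.6582114828
C = 4 * 1000 * 6.6582114828 = 26632.8459 bps
C = 26.632846 kbps -> 26.63 kbps (2 dp)

26.63


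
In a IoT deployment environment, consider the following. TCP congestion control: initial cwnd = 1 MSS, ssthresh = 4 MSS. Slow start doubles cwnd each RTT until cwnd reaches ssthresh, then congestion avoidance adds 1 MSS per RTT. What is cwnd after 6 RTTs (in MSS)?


RTT 0: cwnd = 1 MSS (initial)
RTT 1: cwnd = 2 MSS (slow start, doubled)
RTT 2: cwnd = 4 MSS (slow start, doubled)
RTT 3: cwnd = 5 MSS (congestion avoidance, +1)
RTT 4: cwnd = 6 MSS (congestion avoidance, +1)
RTT 5: cwnd = 7 MSS (congestion avoidance, +1)
RTT 6: cwnd = 8 MSS (congestion avoidance, +1)

8


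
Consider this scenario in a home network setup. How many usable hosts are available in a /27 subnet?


Given: subnet mask /27
Host bits = 32 - 27 = 5
Total addresses = 2^5 = 32
Usable hosts = 32 - 2 (network + broadcast) = 30

30


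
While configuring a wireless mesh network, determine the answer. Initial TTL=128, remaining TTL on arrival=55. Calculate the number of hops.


Given: initial TTL = 128, received TTL = 55
Hops = initial TTL - received TTL
Hops = 128 - 55 = 73

73


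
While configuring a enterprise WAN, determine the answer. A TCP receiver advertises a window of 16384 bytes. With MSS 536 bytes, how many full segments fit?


Given: RWND = 16384 bytes, MSS = 536 bytes
Full segments = floor(RWND / MSS)
Full segments = floor(16384 / 536)
Full segments = floor(30.5672) = 30

30


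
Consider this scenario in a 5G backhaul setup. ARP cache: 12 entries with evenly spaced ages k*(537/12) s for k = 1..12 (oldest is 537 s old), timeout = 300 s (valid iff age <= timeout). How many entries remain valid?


Ages are k * 537/12 s for k = 1..12 (spacing = 44.7500 s).
Entry k is valid iff k * 537/12 <= 300 iff k <= 12 * 300 / 537 = 6.7039
n_valid = floor(6.7039) = 6
(n_stale = 12 - 6 = 6)

6


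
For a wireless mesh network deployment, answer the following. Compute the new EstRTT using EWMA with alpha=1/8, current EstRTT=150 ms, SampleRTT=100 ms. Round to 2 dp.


Given: EstRTT = 150 ms, SampleRTT = 100 ms, alpha = 1/8
New EstRTT = (1 - alpha) * EstRTT + alpha * SampleRTT
(7/8) * 150 = 131.25
(1/8) * 100 = 12.5
New EstRTT = 131.25 + 12.5 = 143.75 ms -> 143.75 ms (2 dp)

143.75


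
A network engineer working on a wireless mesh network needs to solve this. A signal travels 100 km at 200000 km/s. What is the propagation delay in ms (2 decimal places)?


Given: distance = 100 km, speed = 200000 km/s
Delay = distance / speed = 100 / 200000 seconds
Delay in ms = 100 * 1000 / 200000
Delay = 0.5000 ms
Rounded to 2 dp = 0.50 ms

0.50


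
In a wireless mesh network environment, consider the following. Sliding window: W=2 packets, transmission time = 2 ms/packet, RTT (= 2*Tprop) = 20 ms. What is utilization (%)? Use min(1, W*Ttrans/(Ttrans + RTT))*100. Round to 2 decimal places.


Given: W = 2, Ttrans = 2 ms, RTT = 20 ms (= 2 * Tprop, Tprop = 10 ms)
Cycle time = Ttrans + RTT = 2 + 20 = 22 ms (first packet sent until its ACK returns)
W * Ttrans = 2 * 2 = 4 ms of sending per cycle
W * Ttrans / (Ttrans + RTT) = 4 / 22 = 0.181818
U = min(1, 0.181818) = 0.181818
U% = 18.18%

18.18


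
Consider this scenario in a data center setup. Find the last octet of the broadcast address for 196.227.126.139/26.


Given: IP = 196.227.126.139, prefix = /26
Host bits = 32 - 26 = 6
Network last octet = 139 AND mask = 128
Host part size = 2^6 - 1 = 63
Broadcast last octet = 128 OR 63 = 191

191


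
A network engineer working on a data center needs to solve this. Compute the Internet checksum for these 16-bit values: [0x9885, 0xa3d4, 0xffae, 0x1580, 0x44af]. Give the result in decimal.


Given words: [0x9885, 0xa3d4, 0xffae, 0x1580, 0x44af]
Step 1: Sum all words
Raw sum = 39045 + 41940 + 65454 + 5504 + 17583 = 169526
Step 2: Fold carry: (38454 + 2) = 38456
One's complement = ~38456 & 0xFFFF = 27079

27079


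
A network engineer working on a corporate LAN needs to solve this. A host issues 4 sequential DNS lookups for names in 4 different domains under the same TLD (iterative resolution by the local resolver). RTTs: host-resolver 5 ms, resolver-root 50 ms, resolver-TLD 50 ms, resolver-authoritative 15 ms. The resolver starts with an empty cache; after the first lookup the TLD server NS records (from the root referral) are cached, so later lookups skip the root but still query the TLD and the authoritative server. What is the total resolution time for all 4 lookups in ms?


Lookup 1 (cold cache): local + root + TLD + auth = 5 + 50 + 50 + 15 = 120 ms
Lookups 2..4 (TLD NS cached -> skip root; new domain -> still ask TLD and auth): local + TLD + auth = 5 + 50 + 15 = 70 ms each
Remaining 3 lookups: 3 * 70 = 210 ms
Total = 120 + 210 = 330 ms

330


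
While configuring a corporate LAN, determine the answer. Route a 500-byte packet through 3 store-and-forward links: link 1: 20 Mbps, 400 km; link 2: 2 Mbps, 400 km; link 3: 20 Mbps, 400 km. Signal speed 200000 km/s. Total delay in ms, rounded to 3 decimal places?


Packet = 500 bytes = 4000 bits. Store-and-forward: sum (t_trans + t_prop) per link.
Link 1: t_trans = 4000/(20*10^6) s = 0.2000 ms; t_prop = 400/200000 s = 2.0000 ms; subtotal = 2.2000 ms
Link 2: t_trans = 4000/(2*10^6) s = 2.0000 ms; t_prop = 400/200000 s = 2.0000 ms; subtotal = 4.0000 ms
Link 3: t_trans = 4000/(20*10^6) s = 0.2000 ms; t_prop = 400/200000 s = 2.0000 ms; subtotal = 2.2000 ms
End-to-end = 2.2000 + 4.0000 + 2.2000 = 8.4000 ms -> 8.400 ms (3 dp)

8.400


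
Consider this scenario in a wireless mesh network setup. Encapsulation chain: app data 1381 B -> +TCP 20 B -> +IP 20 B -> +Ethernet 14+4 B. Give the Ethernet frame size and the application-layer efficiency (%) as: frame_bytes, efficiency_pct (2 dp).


TCP segment = 1381 + 20 = 1401 B
IP packet = 1401 + 20 = 1421 B
Ethernet frame = 1421 + 14 + 4 = 1439 B
Efficiency = app / frame = 1381 / 1439 = 0.959694 = 95.9694% -> 95.97% (2 dp)

1439, 95.97


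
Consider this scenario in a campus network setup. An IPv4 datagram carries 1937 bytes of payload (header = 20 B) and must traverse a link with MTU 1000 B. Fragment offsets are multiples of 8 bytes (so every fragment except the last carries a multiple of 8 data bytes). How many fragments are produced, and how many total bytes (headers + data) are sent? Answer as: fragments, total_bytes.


Max data per non-final fragment = floor((MTU - header)/8)*8 = floor((1000 - 20)/8)*8 = floor(980/8)*8 = 976 B
Final fragment needs no 8-byte alignment: it can carry up to MTU - header = 980 B
Non-final fragments needed = ceil((payload - 980) / 976) = ceil(957/976) = ceil(0.9805) = 1
Number of fragments = 1 + 1 = 2
Fragment sizes (data): 1 * 976 B + 961 B (last, 961 <= 980 OK)
Total bytes sent = payload + n_frags * header = 1937 + 2*20 = 1937 + 40 = 1977 B

2, 1977


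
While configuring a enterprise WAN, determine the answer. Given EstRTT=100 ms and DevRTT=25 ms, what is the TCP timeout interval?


Given: EstRTT = 100 ms, DevRTT = 25 ms
Timeout = EstRTT + 4 * DevRTT
4 * DevRTT = 4 * 25 = 100
Timeout = 100 + 100 = 200 ms

200


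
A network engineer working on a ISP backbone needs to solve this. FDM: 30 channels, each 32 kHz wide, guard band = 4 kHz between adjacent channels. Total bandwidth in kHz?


Given: 30 channels, 32 kHz each, guard = 4 kHz
Channel bandwidth = 30 * 32 = 960 kHz
Guard bands = 29 gaps * 4 kHz = 116 kHz
Total = 960 + 116 = 1076 kHz

1076


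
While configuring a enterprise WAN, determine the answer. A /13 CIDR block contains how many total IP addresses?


Given: CIDR prefix /13
Host bits = 32 - 13 = 19
Total addresses = 2^19 = 524288

524288


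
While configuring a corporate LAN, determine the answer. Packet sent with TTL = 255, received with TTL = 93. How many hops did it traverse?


Given: initial TTL = 255, received TTL = 93
Hops = initial TTL - received TTL
Hops = 255 - 93 = 162

162


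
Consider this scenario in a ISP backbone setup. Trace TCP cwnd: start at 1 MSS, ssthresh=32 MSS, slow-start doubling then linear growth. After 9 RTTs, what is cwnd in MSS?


RTT 0: cwnd = 1 MSS (initial)
RTT 1: cwnd = 2 MSS (slow start, doubled)
RTT 2: cwnd = 4 MSS (slow start, doubled)
RTT 3: cwnd = 8 MSS (slow start, doubled)
RTT 4: cwnd = 16 MSS (slow start, doubled)
RTT 5: cwnd = 32 MSS (slow start, doubled)
RTT 6: cwnd = 33 MSS (congestion avoidance, +1)
RTT 7: cwnd = 34 MSS (congestion avoidance, +1)
RTT 8: cwnd = 35 MSS (congestion avoidance, +1)
RTT 9: cwnd = 36 MSS (congestion avoidance, +1)

36


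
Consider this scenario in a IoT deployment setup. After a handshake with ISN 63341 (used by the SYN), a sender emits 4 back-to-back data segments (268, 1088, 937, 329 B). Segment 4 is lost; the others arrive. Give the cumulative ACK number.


SYN uses sequence number 63341; first data byte = ISN + 1 = 63342.
Segment 1: SEQ = 63342, len = 268 B, covers [63342, 63609]
Segment 2: SEQ = 63610, len = 1088 B, covers [63610, 64697]
Segment 3: SEQ = 64698, len = 937 B, covers [64698, 65634]
Segment 4: SEQ = 65635, len = 329 B, covers [65635, 65963] [LOST]
In-order data received: bytes [63342, 65634] (segments 1..3).
Segment 4 missing -> gap begins at byte 65635.
Cumulative ACK = next expected in-order byte = 63342 + 268 + 1088 + 937 = 65635

65635


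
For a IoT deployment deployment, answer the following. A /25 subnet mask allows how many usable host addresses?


Given: subnet mask /25
Host bits = 32 - 25 = 7
Total addresses = 2^7 = 128
Usable hosts = 128 - 2 (network + broadcast) = 126

126


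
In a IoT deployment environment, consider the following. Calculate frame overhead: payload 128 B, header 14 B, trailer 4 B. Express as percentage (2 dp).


Given: payload = 128 B, header = 14 B, trailer = 4 B
Overhead bytes = header + trailer = 14 + 4 = 18
Total frame = payload + overhead = 128 + 18 = 146
Overhead % = 18 / 146 * 100 = 12.3288% -> 12.33% (2 dp)

12.33


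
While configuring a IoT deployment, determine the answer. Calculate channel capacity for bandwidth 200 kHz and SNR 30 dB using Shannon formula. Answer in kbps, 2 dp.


Given: B = 200 kHz, SNR = 30 dB
SNR linear = 10^(30/10) = 1000
1 + SNR = 1001
log2(1001) = 9.9672262588
C = 200 * 1000 * 9.9672262588 = 1993445.2518 bps
C = 1993.445252 kbps -> 1993.45 kbps (2 dp)

1993.45


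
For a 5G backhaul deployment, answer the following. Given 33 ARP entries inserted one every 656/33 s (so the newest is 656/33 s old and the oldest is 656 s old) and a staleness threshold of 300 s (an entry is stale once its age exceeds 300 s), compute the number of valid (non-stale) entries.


Ages are k * 656/33 s for k = 1..33 (spacing = 19.8788 s).
Entry k is valid iff k * 656/33 <= 300 iff k <= 33 * 300 / 656 = 15.0915
n_valid = floor(15.0915) = 15
(n_stale = 33 - 15 = 18)

15


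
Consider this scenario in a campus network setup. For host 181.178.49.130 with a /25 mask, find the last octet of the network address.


Given: IP = 181.178.49.130, prefix = /25
Subnet mask = 255.255.255.128
Last octet of IP: 130
Last octet of mask: 128
Network last octet = 130 AND 128 = 128

128


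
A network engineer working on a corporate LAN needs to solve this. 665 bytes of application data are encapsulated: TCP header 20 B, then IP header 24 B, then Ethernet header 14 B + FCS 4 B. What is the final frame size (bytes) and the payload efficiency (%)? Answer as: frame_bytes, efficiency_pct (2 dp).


TCP segment = 665 + 20 = 685 B
IP packet = 685 + 24 = 709 B
Ethernet frame = 709 + 14 + 4 = 727 B
Efficiency = app / frame = 665 / 727 = 0.914718 = 91.4718% -> 91.47% (2 dp)

727, 91.47


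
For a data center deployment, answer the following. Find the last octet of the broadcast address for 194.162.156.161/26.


Given: IP = 194.162.156.161, prefix = /26
Host bits = 32 - 26 = 6
Network last octet = 161 AND mask = 128
Host part size = 2^6 - 1 = 63
Broadcast last octet = 128 OR 63 = 191

191


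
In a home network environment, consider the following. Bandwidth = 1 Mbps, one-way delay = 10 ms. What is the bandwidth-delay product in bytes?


Given: bandwidth = 1 Mbps, delay = 10 ms
BDP in bits = 1 * 10^6 * 10 / 1000
BDP in bits = 10000
BDP in bytes = 10000 / 8 = 1250

1250


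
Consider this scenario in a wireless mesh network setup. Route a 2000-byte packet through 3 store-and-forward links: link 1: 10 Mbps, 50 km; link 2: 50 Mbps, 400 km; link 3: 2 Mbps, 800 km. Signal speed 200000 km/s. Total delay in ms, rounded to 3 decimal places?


Packet = 2000 bytes = 16000 bits. Store-and-forward: sum (t_trans + t_prop) per link.
Link 1: t_trans = 16000/(10*10^6) s = 1.6000 ms; t_prop = 50/200000 s = 0.2500 ms; subtotal = 1.8500 ms
Link 2: t_trans = 16000/(50*10^6) s = 0.3200 ms; t_prop = 400/200000 s = 2.0000 ms; subtotal = 2.3200 ms
Link 3: t_trans = 16000/(2*10^6) s = 8.0000 ms; t_prop = 800/200000 s = 4.0000 ms; subtotal = 12.0000 ms
End-to-end = 1.8500 + 2.3200 + 12.0000 = 16.1700 ms -> 16.170 ms (3 dp)

16.170


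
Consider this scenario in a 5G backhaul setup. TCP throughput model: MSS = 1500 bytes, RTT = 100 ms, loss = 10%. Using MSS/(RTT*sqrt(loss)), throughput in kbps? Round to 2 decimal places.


Given: MSS = 1500 bytes, RTT = 100 ms, loss = 10%
RTT in seconds = 100 / 1000 = 0.1
Loss rate = 10% = 0.1
sqrt(loss) = sqrt(0.1) = 0.316227766017
Throughput (bytes/s) = 1500 / (0.1 * 0.316227766017) = 47434.1649
Throughput (kbps) = 47434.1649 * 8 / 1000 = 379.473319 -> 379.47 kbps (2 dp)

379.47


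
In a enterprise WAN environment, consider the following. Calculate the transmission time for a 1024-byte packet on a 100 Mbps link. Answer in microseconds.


Given: packet = 1024 bytes, bandwidth = 100 Mbps
Packet in bits = 1024 * 8 = 8192 bits
Bandwidth = 100 * 10^6 = 100000000 bps
Time = 8192 / 100000000 seconds
Time in us = 8192 * 10^6 / 100000000 = 81.92

81.92


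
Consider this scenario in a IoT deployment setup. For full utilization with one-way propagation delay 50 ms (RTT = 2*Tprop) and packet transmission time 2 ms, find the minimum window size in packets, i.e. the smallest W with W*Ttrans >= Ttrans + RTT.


Given: Ttrans = 2 ms, RTT = 100 ms (= 2 * Tprop, Tprop = 50 ms)
Time until first ACK returns = Ttrans + RTT = 2 + 100 = 102 ms
Need W * Ttrans >= Ttrans + RTT  ->  W >= (Ttrans + RTT) / Ttrans
(Ttrans + RTT) / Ttrans = 102 / 2 = 51
W_min = ceil(51) = 51

51


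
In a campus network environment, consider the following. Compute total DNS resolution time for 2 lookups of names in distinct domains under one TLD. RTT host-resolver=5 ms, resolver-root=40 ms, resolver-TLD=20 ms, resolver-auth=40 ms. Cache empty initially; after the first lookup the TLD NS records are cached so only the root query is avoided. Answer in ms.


Lookup 1 (cold cache): local + root + TLD + auth = 5 + 40 + 20 + 40 = 105 ms
Lookups 2..2 (TLD NS cached -> skip root; new domain -> still ask TLD and auth): local + TLD + auth = 5 + 20 + 40 = 65 ms each
Remaining 1 lookups: 1 * 65 = 65 ms
Total = 105 + 65 = 170 ms

170


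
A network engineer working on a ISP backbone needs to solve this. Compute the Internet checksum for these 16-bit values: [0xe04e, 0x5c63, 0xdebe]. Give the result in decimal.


Given words: [0xe04e, 0x5c63, 0xdebe]
Step 1: Sum all words
Raw sum = 57422 + 23651 + 57022 = 138095
Step 2: Fold carry: (7023 + 2) = 7025
One's complement = ~7025 & 0xFFFF = 58510

58510
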